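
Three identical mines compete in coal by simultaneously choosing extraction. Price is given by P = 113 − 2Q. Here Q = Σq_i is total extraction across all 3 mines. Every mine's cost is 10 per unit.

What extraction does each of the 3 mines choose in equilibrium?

12.875

A representative mine's profit is π_i = q_i(113 − 2Q) − 10q_i, with Q = q_i + Σ_{j≠i} q_j.
First-order condition: 103 − 4q_i − 2Σ_{j≠i} q_j = 0.
With identical mines, set every q_j = q: then 103 − 4q − 4q = 0, i.e. q = 103/8 = 12.875.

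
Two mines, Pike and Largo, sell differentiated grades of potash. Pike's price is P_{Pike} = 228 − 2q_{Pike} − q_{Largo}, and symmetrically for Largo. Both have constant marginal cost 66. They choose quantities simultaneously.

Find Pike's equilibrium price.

130.8

Mine Pike's profit: π = q_{Pike}(228 − 2q_{Pike} − q_{Largo}) − 66q_{Pike}.
∂π/∂q_{Pike} = 162 − 4q_{Pike} − q_{Largo} = 0 ⇒ q_{Pike} = 40.5 − 0.25q_{Largo}.
The game is symmetric, so in equilibrium q_{Largo} = q_{Pike}: the reaction function gives 1.25q_{Pike} = 40.5, hence q_{Pike} = 32.4.
P_{Pike} = 228 − 2·32.4 − 32.4 = 130.8.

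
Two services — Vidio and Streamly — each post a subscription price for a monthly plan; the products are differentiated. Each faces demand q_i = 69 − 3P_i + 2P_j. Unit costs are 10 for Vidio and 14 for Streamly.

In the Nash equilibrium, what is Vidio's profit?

720.75

Vidio's profit: π = (P_{Vidio} − 10)(69 − 3P_{Vidio} + 2P_{Streamly}).
∂π/∂P_{Vidio} = 99 − 6P_{Vidio} + 2P_{Streamly} = 0 ⇒ P_{Vidio} = 16.5 + (1/3)P_{Streamly}.
Similarly P_{Streamly} = 18.5 + (1/3)P_{Vidio}.
Substituting the second reaction function into the first: P_{Vidio} = 16.5 + (1/3)(18.5 + (1/3)P_{Vidio}), which gives (8/9)P_{Vidio} = 68/3 ⇒ P_{Vidio} = 25.5.
Then P_{Streamly} = 18.5 + (1/3)·25.5 = 27.
q_{Vidio} = 69 − 3·25.5 + 2·27 = 46.5.
Profit = (25.5 − 10)·46.5 = 720.75.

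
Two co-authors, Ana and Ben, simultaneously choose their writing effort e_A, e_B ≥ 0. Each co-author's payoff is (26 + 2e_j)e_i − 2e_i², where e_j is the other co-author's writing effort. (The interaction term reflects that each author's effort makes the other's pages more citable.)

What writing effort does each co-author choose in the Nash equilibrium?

13

Ana's payoff is (26 + 2e_B)e_A − 2e_A².
∂π/∂e_A = 26 + 2e_B − 4e_A = 0, so e_A = 6.5 + 0.5e_B.
By symmetry e_B = e_A; substituting into the reaction function, 0.5e_A = 6.5 and e_A = 13.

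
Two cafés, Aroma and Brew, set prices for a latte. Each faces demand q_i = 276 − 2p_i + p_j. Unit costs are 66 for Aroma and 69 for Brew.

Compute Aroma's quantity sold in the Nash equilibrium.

140.8

Aroma's profit: π = (p_{Aroma} − 66)(276 − 2p_{Aroma} + p_{Brew}).
∂π/∂p_{Aroma} = 408 − 4p_{Aroma} + p_{Brew} = 0 ⇒ p_{Aroma} = 102 + 0.25p_{Brew}.
Similarly p_{Brew} = 103.5 + 0.25p_{Aroma}.
Solving the two reaction functions simultaneously: (1 − (0.25)(0.25))p_{Aroma} = 102 + 0.25·103.5, so 0.9375p_{Aroma} = 127.875 and p_{Aroma} = 136.4.
Then p_{Brew} = 103.5 + 0.25·136.4 = 137.6.
q_{Aroma} = 276 − 2·136.4 + 137.6 = 140.8.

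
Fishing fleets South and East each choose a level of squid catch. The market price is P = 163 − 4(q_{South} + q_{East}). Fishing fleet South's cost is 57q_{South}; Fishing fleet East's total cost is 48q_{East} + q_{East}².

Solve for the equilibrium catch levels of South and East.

Fishing fleet South's profit: π = q_{South}(163 − 4(q_{South} + q_{East})) − 57q_{South}.
∂π/∂q_{South} = 106 − 8q_{South} − 4q_{East} = 0, so q_{South} = 13.25 − 0.5q_{East}.
For East: ∂π/∂q_{East} = 115 − 10q_{East} − 4q_{South} = 0 ⇒ q_{East} = 11.5 − 0.4q_{South}.
Substituting the second reaction function into the first: q_{South} = 13.25 − 0.5(11.5 − 0.4q_{South}), which gives 0.8q_{South} = 7.5 ⇒ q_{South} = 9.375.
Then q_{East} = 11.5 − 0.4·9.375 = 7.75.

9.375, 7.75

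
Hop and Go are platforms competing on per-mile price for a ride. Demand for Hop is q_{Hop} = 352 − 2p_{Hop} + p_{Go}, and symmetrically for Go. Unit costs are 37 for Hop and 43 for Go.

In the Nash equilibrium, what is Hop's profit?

22387.28

Hop's profit: π = (p_{Hop} − 37)(352 − 2p_{Hop} + p_{Go}).
∂π/∂p_{Hop} = 426 − 4p_{Hop} + p_{Go} = 0 ⇒ p_{Hop} = 106.5 + 0.25p_{Go}.
Similarly p_{Go} = 109.5 + 0.25p_{Hop}.
Solving the two reaction functions simultaneously: (1 − (0.25)(0.25))p_{Hop} = 106.5 + 0.25·109.5, so 0.9375p_{Hop} = 133.875 and p_{Hop} = 142.8.
Then p_{Go} = 109.5 + 0.25·142.8 = 145.2.
q_{Hop} = 352 − 2·142.8 + 145.2 = 211.6.
Profit = (142.8 − 37)·211.6 = 22387.28.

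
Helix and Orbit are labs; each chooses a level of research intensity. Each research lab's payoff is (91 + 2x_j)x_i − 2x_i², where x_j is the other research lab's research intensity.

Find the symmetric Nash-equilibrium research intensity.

45.5

Helix's payoff is (91 + 2x_O)x_H − 2x_H².
∂π/∂x_H = 91 + 2x_O − 4x_H = 0, so x_H = 22.75 + 0.5x_O.
Setting x_H = x_O in the reaction function: x_H = 22.75 + 0.5x_H, so x_H = 22.75 / 0.5 = 45.5.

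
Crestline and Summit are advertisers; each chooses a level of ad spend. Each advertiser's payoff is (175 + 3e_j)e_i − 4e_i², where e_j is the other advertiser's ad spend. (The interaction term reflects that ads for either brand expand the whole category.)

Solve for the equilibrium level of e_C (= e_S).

35

Crestline's payoff is (175 + 3e_S)e_C − 4e_C².
∂π/∂e_C = 175 + 3e_S − 8e_C = 0, so e_C = 21.875 + 0.375e_S.
The game is symmetric, so in equilibrium e_S = e_C: the reaction function gives 0.625e_C = 21.875, hence e_C = 35.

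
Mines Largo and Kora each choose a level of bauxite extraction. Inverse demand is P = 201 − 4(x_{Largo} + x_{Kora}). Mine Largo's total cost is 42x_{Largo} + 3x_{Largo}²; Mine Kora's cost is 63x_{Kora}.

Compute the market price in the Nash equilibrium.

Mine Largo's profit: π = x_{Largo}(201 − 4(x_{Largo} + x_{Kora})) − 42x_{Largo} − 3x_{Largo}².
∂π/∂x_{Largo} = 159 − 14x_{Largo} − 4x_{Kora} = 0, so x_{Largo} = 159/14 − (2/7)x_{Kora}.
For Kora: ∂π/∂x_{Kora} = 138 − 8x_{Kora} − 4x_{Largo} = 0 ⇒ x_{Kora} = 17.25 − 0.5x_{Largo}.
Plugging x_{Kora} into Largo's best response: x_{Largo} = 159/14 − (2/7)(17.25 − 0.5x_{Largo}) ⇒ (6/7)x_{Largo} = 45/7, so x_{Largo} = 7.5.
Then x_{Kora} = 17.25 − 0.5·7.5 = 13.5.
Equilibrium price: P = 201 − 4·21 = 117.

117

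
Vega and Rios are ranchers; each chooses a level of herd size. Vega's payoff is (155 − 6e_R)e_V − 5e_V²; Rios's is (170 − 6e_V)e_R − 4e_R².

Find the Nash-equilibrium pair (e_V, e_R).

5, 17.5

Expanding Vega's payoff: 155e_V − 6e_Re_V − 5e_V².
∂π/∂e_V = 155 − 6e_R − 10e_V = 0, so e_V = 15.5 − 0.6e_R.
Likewise for Rios: e_R = 21.25 − 0.75e_V.
Substituting the second reaction function into the first: e_V = 15.5 − 0.6(21.25 − 0.75e_V), which gives 0.55e_V = 2.75 ⇒ e_V = 5.
Then e_R = 21.25 − 0.75·5 = 17.5.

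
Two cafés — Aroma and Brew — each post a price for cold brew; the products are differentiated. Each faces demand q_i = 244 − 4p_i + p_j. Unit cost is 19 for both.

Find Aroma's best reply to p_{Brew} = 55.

46.875

Aroma's profit: π = (p_{Aroma} − 19)(244 − 4p_{Aroma} + p_{Brew}).
∂π/∂p_{Aroma} = 320 − 8p_{Aroma} + p_{Brew} = 0 ⇒ p_{Aroma} = 40 + 0.125p_{Brew}.
At p_{Brew} = 55: p_{Aroma} = 40 + 0.125·55 = 46.875.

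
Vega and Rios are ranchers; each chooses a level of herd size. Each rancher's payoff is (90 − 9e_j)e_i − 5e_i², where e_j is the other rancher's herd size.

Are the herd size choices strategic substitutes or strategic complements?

Vega's payoff is (90 − 9e_R)e_V − 5e_V².
∂π/∂e_V = 90 − 9e_R − 10e_V = 0, so e_V = 9 − 0.9e_R.
The best-response slope de_V/de_R = −0.9 < 0: the reaction function is downward-sloping, so the choices are strategic substitutes.

strategic substitutes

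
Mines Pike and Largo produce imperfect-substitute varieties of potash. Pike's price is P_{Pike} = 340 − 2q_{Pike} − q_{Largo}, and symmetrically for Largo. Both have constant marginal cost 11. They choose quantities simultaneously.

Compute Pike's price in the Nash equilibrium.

142.6

Mine Pike's profit: π = q_{Pike}(340 − 2q_{Pike} − q_{Largo}) − 11q_{Pike}.
∂π/∂q_{Pike} = 329 − 4q_{Pike} − q_{Largo} = 0 ⇒ q_{Pike} = 82.25 − 0.25q_{Largo}.
By symmetry q_{Largo} = q_{Pike}; substituting into the reaction function, 1.25q_{Pike} = 82.25 and q_{Pike} = 65.8.
P_{Pike} = 340 − 2·65.8 − 65.8 = 142.6.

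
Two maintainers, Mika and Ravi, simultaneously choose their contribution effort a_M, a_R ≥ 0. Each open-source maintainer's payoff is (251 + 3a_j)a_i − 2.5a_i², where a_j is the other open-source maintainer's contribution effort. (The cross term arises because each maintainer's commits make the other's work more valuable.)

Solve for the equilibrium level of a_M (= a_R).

Mika's payoff is (251 + 3a_R)a_M − 2.5a_M².
∂π/∂a_M = 251 + 3a_R − 5a_M = 0, so a_M = 50.2 + 0.6a_R.
By symmetry a_R = a_M; substituting into the reaction function, 0.4a_M = 50.2 and a_M = 125.5.

125.5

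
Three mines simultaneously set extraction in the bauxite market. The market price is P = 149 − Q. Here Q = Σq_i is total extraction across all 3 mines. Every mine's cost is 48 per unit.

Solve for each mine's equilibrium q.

25.25

A representative mine's profit is π_i = q_i(149 − Q) − 48q_i, with Q = q_i + Σ_{j≠i} q_j.
First-order condition: 101 − 2q_i − Σ_{j≠i} q_j = 0.
Imposing symmetry (q_j = q for all j) turns Σ_{j≠i} q_j into 2q, so 101 = 4q and q = 25.25.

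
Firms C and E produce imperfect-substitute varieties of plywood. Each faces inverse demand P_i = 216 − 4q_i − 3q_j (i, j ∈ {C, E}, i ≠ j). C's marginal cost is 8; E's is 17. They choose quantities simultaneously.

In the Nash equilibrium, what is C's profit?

Firm C's profit: π = q_C(216 − 4q_C − 3q_E) − 8q_C.
∂π/∂q_C = 208 − 8q_C − 3q_E = 0 ⇒ q_C = 26 − 0.375q_E.
Similarly q_E = 24.875 − 0.375q_C.
Substituting the second reaction function into the first: q_C = 26 − 0.375(24.875 − 0.375q_C), which gives (55/64)q_C = 1067/64 ⇒ q_C = 19.4.
Then q_E = 24.875 − 0.375·19.4 = 17.6.
P_C = 216 − 4·19.4 − 3·17.6 = 85.6.
Profit = (85.6 − 8)·19.4 = 1505.44.

1505.44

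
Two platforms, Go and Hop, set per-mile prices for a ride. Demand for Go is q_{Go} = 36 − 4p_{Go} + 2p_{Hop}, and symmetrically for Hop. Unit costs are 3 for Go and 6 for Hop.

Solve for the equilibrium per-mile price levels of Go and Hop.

Go's profit: π = (p_{Go} − 3)(36 − 4p_{Go} + 2p_{Hop}).
∂π/∂p_{Go} = 48 − 8p_{Go} + 2p_{Hop} = 0 ⇒ p_{Go} = 6 + 0.25p_{Hop}.
Similarly p_{Hop} = 7.5 + 0.25p_{Go}.
Substituting the second reaction function into the first: p_{Go} = 6 + 0.25(7.5 + 0.25p_{Go}), which gives 0.9375p_{Go} = 7.875 ⇒ p_{Go} = 8.4.
Then p_{Hop} = 7.5 + 0.25·8.4 = 9.6.

8.4, 9.6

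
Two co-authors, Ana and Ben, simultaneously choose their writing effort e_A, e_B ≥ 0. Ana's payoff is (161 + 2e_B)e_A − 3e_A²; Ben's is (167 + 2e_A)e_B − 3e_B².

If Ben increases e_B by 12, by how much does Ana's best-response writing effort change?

Expanding Ana's payoff: 161e_A + 2e_Be_A − 3e_A².
∂π/∂e_A = 161 + 2e_B − 6e_A = 0, so e_A = 161/6 + (1/3)e_B.
The reaction-function slope is 1/3, so a 12-unit rise in e_B moves e_A by 1/3 × 12 = 4. Ana's best response rises — the actions are strategic complements.

4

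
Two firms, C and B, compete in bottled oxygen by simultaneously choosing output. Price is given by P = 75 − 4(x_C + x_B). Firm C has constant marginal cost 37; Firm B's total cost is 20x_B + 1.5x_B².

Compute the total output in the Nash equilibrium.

6.75

Firm C's profit: π = x_C(75 − 4(x_C + x_B)) − 37x_C.
∂π/∂x_C = 38 − 8x_C − 4x_B = 0, so x_C = 4.75 − 0.5x_B.
For B: ∂π/∂x_B = 55 − 11x_B − 4x_C = 0 ⇒ x_B = 5 − (4/11)x_C.
Solving the two reaction functions simultaneously: (1 − (−0.5)(−4/11))x_C = 4.75 − 0.5·5, so (9/11)x_C = 2.25 and x_C = 2.75.
Then x_B = 5 − (4/11)·2.75 = 4.
Total output: 2.75 + 4 = 6.75.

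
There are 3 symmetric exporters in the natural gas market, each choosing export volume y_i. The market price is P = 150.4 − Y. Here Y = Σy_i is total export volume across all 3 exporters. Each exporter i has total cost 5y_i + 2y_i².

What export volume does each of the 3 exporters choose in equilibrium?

A representative exporter's profit is π_i = y_i(150.4 − Y) − 5y_i − 2y_i², with Y = y_i + Σ_{j≠i} y_j.
First-order condition: 145.4 − 6y_i − Σ_{j≠i} y_j = 0.
In a symmetric equilibrium every exporter chooses the same y, so Σ_{j≠i} y_j = 2y. The condition becomes 145.4 − 8y = 0, giving y = 145.4/8 = 18.175.

18.175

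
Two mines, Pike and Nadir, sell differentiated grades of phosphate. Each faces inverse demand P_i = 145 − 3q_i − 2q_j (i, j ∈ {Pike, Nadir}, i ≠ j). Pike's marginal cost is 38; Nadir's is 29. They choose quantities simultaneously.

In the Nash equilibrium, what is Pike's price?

76.4375

Mine Pike's profit: π = q_{Pike}(145 − 3q_{Pike} − 2q_{Nadir}) − 38q_{Pike}.
∂π/∂q_{Pike} = 107 − 6q_{Pike} − 2q_{Nadir} = 0 ⇒ q_{Pike} = 107/6 − (1/3)q_{Nadir}.
Similarly q_{Nadir} = 58/3 − (1/3)q_{Pike}.
Solving the two reaction functions simultaneously: (1 − (−1/3)(−1/3))q_{Pike} = 107/6 − (1/3)·(58/3), so (8/9)q_{Pike} = 205/18 and q_{Pike} = 12.8125.
Then q_{Nadir} = 58/3 − (1/3)·12.8125 = 15.0625.
P_{Pike} = 145 − 3·12.8125 − 2·15.0625 = 76.4375.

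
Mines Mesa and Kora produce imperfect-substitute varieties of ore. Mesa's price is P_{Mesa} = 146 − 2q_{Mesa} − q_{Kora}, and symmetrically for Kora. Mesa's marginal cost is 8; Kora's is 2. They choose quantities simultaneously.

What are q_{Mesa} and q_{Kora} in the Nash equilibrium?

Mine Mesa's profit: π = q_{Mesa}(146 − 2q_{Mesa} − q_{Kora}) − 8q_{Mesa}.
∂π/∂q_{Mesa} = 138 − 4q_{Mesa} − q_{Kora} = 0 ⇒ q_{Mesa} = 34.5 − 0.25q_{Kora}.
Similarly q_{Kora} = 36 − 0.25q_{Mesa}.
Solving the two reaction functions simultaneously: (1 − (−0.25)(−0.25))q_{Mesa} = 34.5 − 0.25·36, so 0.9375q_{Mesa} = 25.5 and q_{Mesa} = 27.2.
Then q_{Kora} = 36 − 0.25·27.2 = 29.2.

27.2, 29.2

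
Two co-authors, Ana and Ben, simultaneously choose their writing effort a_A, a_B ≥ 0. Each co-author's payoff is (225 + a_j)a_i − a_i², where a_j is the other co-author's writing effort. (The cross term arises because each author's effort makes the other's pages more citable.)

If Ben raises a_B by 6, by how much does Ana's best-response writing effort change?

Ana's payoff is (225 + a_B)a_A − a_A².
∂π/∂a_A = 225 + a_B − 2a_A = 0, so a_A = 112.5 + 0.5a_B.
The reaction-function slope is 0.5, so a 6-unit rise in a_B moves a_A by 0.5 × 6 = 3. Ana's best response rises — the actions are strategic complements.

3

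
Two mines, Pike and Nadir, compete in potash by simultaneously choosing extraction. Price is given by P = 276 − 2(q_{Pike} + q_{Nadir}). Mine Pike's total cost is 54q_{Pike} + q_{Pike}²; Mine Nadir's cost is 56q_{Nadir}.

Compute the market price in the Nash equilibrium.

Mine Pike's profit: π = q_{Pike}(276 − 2(q_{Pike} + q_{Nadir})) − 54q_{Pike} − q_{Pike}².
∂π/∂q_{Pike} = 222 − 6q_{Pike} − 2q_{Nadir} = 0, so q_{Pike} = 37 − (1/3)q_{Nadir}.
For Nadir: ∂π/∂q_{Nadir} = 220 − 4q_{Nadir} − 2q_{Pike} = 0 ⇒ q_{Nadir} = 55 − 0.5q_{Pike}.
Solving the two reaction functions simultaneously: (1 − (−1/3)(−0.5))q_{Pike} = 37 − (1/3)·55, so (5/6)q_{Pike} = 56/3 and q_{Pike} = 22.4.
Then q_{Nadir} = 55 − 0.5·22.4 = 43.8.
Equilibrium price: P = 276 − 2·66.2 = 143.6.

143.6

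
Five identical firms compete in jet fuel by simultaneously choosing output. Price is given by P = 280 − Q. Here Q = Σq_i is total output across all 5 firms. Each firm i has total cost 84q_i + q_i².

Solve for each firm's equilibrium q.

A representative firm's profit is π_i = q_i(280 − Q) − 84q_i − q_i², with Q = q_i + Σ_{j≠i} q_j.
First-order condition: 196 − 4q_i − Σ_{j≠i} q_j = 0.
In a symmetric equilibrium every firm chooses the same q, so Σ_{j≠i} q_j = 4q. The condition becomes 196 − 8q = 0, giving q = 196/8 = 24.5.

24.5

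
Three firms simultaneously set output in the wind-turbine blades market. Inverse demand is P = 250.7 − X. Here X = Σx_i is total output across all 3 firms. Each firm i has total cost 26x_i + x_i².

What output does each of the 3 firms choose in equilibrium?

37.45

A representative firm's profit is π_i = x_i(250.7 − X) − 26x_i − x_i², with X = x_i + Σ_{j≠i} x_j.
First-order condition: 224.7 − 4x_i − Σ_{j≠i} x_j = 0.
In a symmetric equilibrium every firm chooses the same x, so Σ_{j≠i} x_j = 2x. The condition becomes 224.7 − 6x = 0, giving x = 224.7/6 = 37.45.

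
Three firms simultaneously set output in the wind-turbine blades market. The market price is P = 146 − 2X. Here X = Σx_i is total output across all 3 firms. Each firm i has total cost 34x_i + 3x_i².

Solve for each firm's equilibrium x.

A representative firm's profit is π_i = x_i(146 − 2X) − 34x_i − 3x_i², with X = x_i + Σ_{j≠i} x_j.
First-order condition: 112 − 10x_i − 2Σ_{j≠i} x_j = 0.
In a symmetric equilibrium every firm chooses the same x, so Σ_{j≠i} x_j = 2x. The condition becomes 112 − 14x = 0, giving x = 112/14 = 8.

8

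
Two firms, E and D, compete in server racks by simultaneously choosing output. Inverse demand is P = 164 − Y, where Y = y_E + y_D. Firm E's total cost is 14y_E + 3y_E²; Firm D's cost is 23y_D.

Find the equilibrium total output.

Firm E's profit: π = y_E(164 − (y_E + y_D)) − 14y_E − 3y_E².
∂π/∂y_E = 150 − 8y_E − y_D = 0, so y_E = 18.75 − 0.125y_D.
For D: ∂π/∂y_D = 141 − 2y_D − y_E = 0 ⇒ y_D = 70.5 − 0.5y_E.
Substituting the second reaction function into the first: y_E = 18.75 − 0.125(70.5 − 0.5y_E), which gives 0.9375y_E = 9.9375 ⇒ y_E = 10.6.
Then y_D = 70.5 − 0.5·10.6 = 65.2.
Total output: 10.6 + 65.2 = 75.8.

75.8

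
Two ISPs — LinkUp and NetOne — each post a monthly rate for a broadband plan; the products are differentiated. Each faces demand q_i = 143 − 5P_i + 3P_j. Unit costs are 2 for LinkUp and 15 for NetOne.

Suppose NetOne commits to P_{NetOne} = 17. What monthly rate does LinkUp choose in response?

LinkUp's profit: π = (P_{LinkUp} − 2)(143 − 5P_{LinkUp} + 3P_{NetOne}).
∂π/∂P_{LinkUp} = 153 − 10P_{LinkUp} + 3P_{NetOne} = 0 ⇒ P_{LinkUp} = 15.3 + 0.3P_{NetOne}.
At P_{NetOne} = 17: P_{LinkUp} = 15.3 + 0.3·17 = 20.4.

20.4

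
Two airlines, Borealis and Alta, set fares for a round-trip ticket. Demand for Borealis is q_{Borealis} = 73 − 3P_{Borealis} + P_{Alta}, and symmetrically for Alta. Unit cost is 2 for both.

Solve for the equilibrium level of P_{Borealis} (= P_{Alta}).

Borealis's profit: π = (P_{Borealis} − 2)(73 − 3P_{Borealis} + P_{Alta}).
∂π/∂P_{Borealis} = 79 − 6P_{Borealis} + P_{Alta} = 0 ⇒ P_{Borealis} = 79/6 + (1/6)P_{Alta}.
By symmetry P_{Alta} = P_{Borealis}; substituting into the reaction function, (5/6)P_{Borealis} = 79/6 and P_{Borealis} = 15.8.

15.8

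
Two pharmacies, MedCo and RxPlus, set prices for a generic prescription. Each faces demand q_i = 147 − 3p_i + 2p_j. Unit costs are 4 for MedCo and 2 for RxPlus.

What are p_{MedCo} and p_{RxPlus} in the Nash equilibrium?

MedCo's profit: π = (p_{MedCo} − 4)(147 − 3p_{MedCo} + 2p_{RxPlus}).
∂π/∂p_{MedCo} = 159 − 6p_{MedCo} + 2p_{RxPlus} = 0 ⇒ p_{MedCo} = 26.5 + (1/3)p_{RxPlus}.
Similarly p_{RxPlus} = 25.5 + (1/3)p_{MedCo}.
Substituting the second reaction function into the first: p_{MedCo} = 26.5 + (1/3)(25.5 + (1/3)p_{MedCo}), which gives (8/9)p_{MedCo} = 35 ⇒ p_{MedCo} = 39.375.
Then p_{RxPlus} = 25.5 + (1/3)·39.375 = 38.625.

39.375, 38.625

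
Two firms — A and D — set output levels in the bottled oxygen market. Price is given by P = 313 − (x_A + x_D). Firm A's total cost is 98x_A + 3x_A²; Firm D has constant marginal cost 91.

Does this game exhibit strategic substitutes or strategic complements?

Firm A's profit: π = x_A(313 − (x_A + x_D)) − 98x_A − 3x_A².
∂π/∂x_A = 215 − 8x_A − x_D = 0, so x_A = 26.875 − 0.125x_D.
The best-response slope dx_A/dx_D = −0.125 < 0: the reaction function is downward-sloping, so the choices are strategic substitutes.

strategic substitutes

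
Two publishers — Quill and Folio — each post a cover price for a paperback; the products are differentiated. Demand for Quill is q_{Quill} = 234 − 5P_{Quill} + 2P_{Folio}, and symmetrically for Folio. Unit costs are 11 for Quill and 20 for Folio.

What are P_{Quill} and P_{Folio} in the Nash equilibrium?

Quill's profit: π = (P_{Quill} − 11)(234 − 5P_{Quill} + 2P_{Folio}).
∂π/∂P_{Quill} = 289 − 10P_{Quill} + 2P_{Folio} = 0 ⇒ P_{Quill} = 28.9 + 0.2P_{Folio}.
Similarly P_{Folio} = 33.4 + 0.2P_{Quill}.
Substituting the second reaction function into the first: P_{Quill} = 28.9 + 0.2(33.4 + 0.2P_{Quill}), which gives 0.96P_{Quill} = 35.58 ⇒ P_{Quill} = 37.0625.
Then P_{Folio} = 33.4 + 0.2·37.0625 = 40.8125.

37.0625, 40.8125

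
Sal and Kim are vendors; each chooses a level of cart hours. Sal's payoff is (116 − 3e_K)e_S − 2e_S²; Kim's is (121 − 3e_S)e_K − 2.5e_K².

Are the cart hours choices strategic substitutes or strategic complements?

strategic substitutes

Expanding Sal's payoff: 116e_S − 3e_Ke_S − 2e_S².
∂π/∂e_S = 116 − 3e_K − 4e_S = 0, so e_S = 29 − 0.75e_K.
The best-response slope de_S/de_K = −0.75 < 0: the reaction function is downward-sloping, so the choices are strategic substitutes.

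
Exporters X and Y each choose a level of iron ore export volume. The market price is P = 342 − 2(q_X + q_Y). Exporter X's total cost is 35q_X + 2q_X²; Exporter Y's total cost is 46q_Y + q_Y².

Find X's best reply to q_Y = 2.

Exporter X's profit: π = q_X(342 − 2(q_X + q_Y)) − 35q_X − 2q_X².
∂π/∂q_X = 307 − 8q_X − 2q_Y = 0, so q_X = 38.375 − 0.25q_Y.
At q_Y = 2: q_X = 38.375 − 0.25·2 = 37.875.

37.875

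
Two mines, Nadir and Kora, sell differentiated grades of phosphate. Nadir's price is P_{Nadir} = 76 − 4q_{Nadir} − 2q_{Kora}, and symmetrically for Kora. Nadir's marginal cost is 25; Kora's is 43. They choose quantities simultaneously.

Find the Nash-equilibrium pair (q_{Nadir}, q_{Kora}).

Mine Nadir's profit: π = q_{Nadir}(76 − 4q_{Nadir} − 2q_{Kora}) − 25q_{Nadir}.
∂π/∂q_{Nadir} = 51 − 8q_{Nadir} − 2q_{Kora} = 0 ⇒ q_{Nadir} = 6.375 − 0.25q_{Kora}.
Similarly q_{Kora} = 4.125 − 0.25q_{Nadir}.
Solving the two reaction functions simultaneously: (1 − (−0.25)(−0.25))q_{Nadir} = 6.375 − 0.25·4.125, so 0.9375q_{Nadir} = 171/32 and q_{Nadir} = 5.7.
Then q_{Kora} = 4.125 − 0.25·5.7 = 2.7.

5.7, 2.7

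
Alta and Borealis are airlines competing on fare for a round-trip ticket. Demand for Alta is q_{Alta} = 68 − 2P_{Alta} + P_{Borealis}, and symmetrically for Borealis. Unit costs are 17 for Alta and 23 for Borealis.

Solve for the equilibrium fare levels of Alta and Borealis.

Alta's profit: π = (P_{Alta} − 17)(68 − 2P_{Alta} + P_{Borealis}).
∂π/∂P_{Alta} = 102 − 4P_{Alta} + P_{Borealis} = 0 ⇒ P_{Alta} = 25.5 + 0.25P_{Borealis}.
Similarly P_{Borealis} = 28.5 + 0.25P_{Alta}.
Plugging P_{Borealis} into Alta's best response: P_{Alta} = 25.5 + 0.25(28.5 + 0.25P_{Alta}) ⇒ 0.9375P_{Alta} = 32.625, so P_{Alta} = 34.8.
Then P_{Borealis} = 28.5 + 0.25·34.8 = 37.2.

34.8, 37.2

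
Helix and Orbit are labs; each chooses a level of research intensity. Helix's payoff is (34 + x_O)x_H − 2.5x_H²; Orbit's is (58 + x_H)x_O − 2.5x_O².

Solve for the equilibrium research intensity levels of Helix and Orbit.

9.5, 13.5

Expanding Helix's payoff: 34x_H + x_Ox_H − 2.5x_H².
∂π/∂x_H = 34 + x_O − 5x_H = 0, so x_H = 6.8 + 0.2x_O.
Likewise for Orbit: x_O = 11.6 + 0.2x_H.
Plugging x_O into Helix's best response: x_H = 6.8 + 0.2(11.6 + 0.2x_H) ⇒ 0.96x_H = 9.12, so x_H = 9.5.
Then x_O = 11.6 + 0.2·9.5 = 13.5.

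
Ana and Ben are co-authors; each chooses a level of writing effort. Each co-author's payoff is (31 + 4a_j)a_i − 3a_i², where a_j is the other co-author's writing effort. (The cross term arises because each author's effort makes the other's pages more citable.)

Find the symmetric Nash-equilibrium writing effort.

15.5

Ana's payoff is (31 + 4a_B)a_A − 3a_A².
∂π/∂a_A = 31 + 4a_B − 6a_A = 0, so a_A = 31/6 + (2/3)a_B.
By symmetry a_B = a_A; substituting into the reaction function, (1/3)a_A = 31/6 and a_A = 15.5.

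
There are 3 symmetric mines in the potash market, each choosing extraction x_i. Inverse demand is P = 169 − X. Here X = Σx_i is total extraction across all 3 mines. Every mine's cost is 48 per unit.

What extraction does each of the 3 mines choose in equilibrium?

30.25

A representative mine's profit is π_i = x_i(169 − X) − 48x_i, with X = x_i + Σ_{j≠i} x_j.
First-order condition: 121 − 2x_i − Σ_{j≠i} x_j = 0.
In a symmetric equilibrium every mine chooses the same x, so Σ_{j≠i} x_j = 2x. The condition becomes 121 − 4x = 0, giving x = 121/4 = 30.25.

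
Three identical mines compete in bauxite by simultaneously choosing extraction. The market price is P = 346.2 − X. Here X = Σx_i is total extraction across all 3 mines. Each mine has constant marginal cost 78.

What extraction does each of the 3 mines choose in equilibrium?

67.05

A representative mine's profit is π_i = x_i(346.2 − X) − 78x_i, with X = x_i + Σ_{j≠i} x_j.
First-order condition: 268.2 − 2x_i − Σ_{j≠i} x_j = 0.
With identical mines, set every x_j = x: then 268.2 − 2x − 2x = 0, i.e. x = 268.2/4 = 67.05.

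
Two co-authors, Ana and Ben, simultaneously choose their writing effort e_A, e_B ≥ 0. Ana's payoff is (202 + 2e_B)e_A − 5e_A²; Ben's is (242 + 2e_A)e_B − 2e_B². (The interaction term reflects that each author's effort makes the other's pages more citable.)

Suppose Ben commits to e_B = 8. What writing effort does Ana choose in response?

21.8

Expanding Ana's payoff: 202e_A + 2e_Be_A − 5e_A².
∂π/∂e_A = 202 + 2e_B − 10e_A = 0, so e_A = 20.2 + 0.2e_B.
At e_B = 8: e_A = 20.2 + 0.2·8 = 21.8.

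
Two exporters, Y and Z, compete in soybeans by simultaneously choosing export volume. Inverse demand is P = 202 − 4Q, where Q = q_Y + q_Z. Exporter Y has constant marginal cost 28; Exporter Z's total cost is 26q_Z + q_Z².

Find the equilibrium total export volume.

27.3125

Exporter Y's profit: π = q_Y(202 − 4(q_Y + q_Z)) − 28q_Y.
∂π/∂q_Y = 174 − 8q_Y − 4q_Z = 0, so q_Y = 21.75 − 0.5q_Z.
For Z: ∂π/∂q_Z = 176 − 10q_Z − 4q_Y = 0 ⇒ q_Z = 17.6 − 0.4q_Y.
Plugging q_Z into Y's best response: q_Y = 21.75 − 0.5(17.6 − 0.4q_Y) ⇒ 0.8q_Y = 12.95, so q_Y = 16.1875.
Then q_Z = 17.6 − 0.4·16.1875 = 11.125.
Total export volume: 16.1875 + 11.125 = 27.3125.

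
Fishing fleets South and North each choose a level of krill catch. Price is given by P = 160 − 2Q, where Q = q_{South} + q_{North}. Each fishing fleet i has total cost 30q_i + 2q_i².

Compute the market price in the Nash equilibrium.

Fishing fleet South's profit: π = q_{South}(160 − 2(q_{South} + q_{North})) − 30q_{South} − 2q_{South}².
∂π/∂q_{South} = 130 − 8q_{South} − 2q_{North} = 0, so q_{South} = 16.25 − 0.25q_{North}.
Setting q_{South} = q_{North} in the reaction function: q_{South} = 16.25 − 0.25q_{South}, so q_{South} = 16.25 / 1.25 = 13.
Equilibrium price: P = 160 − 2·26 = 108.

108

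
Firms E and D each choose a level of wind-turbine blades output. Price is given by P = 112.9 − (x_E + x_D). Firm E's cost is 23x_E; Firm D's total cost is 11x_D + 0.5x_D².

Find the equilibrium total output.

56.34

Firm E's profit: π = x_E(112.9 − (x_E + x_D)) − 23x_E.
∂π/∂x_E = 89.9 − 2x_E − x_D = 0, so x_E = 44.95 − 0.5x_D.
For D: ∂π/∂x_D = 101.9 − 3x_D − x_E = 0 ⇒ x_D = 1019/30 − (1/3)x_E.
Solving the two reaction functions simultaneously: (1 − (−0.5)(−1/3))x_E = 44.95 − 0.5·(1019/30), so (5/6)x_E = 839/30 and x_E = 33.56.
Then x_D = 1019/30 − (1/3)·33.56 = 22.78.
Total output: 33.56 + 22.78 = 56.34.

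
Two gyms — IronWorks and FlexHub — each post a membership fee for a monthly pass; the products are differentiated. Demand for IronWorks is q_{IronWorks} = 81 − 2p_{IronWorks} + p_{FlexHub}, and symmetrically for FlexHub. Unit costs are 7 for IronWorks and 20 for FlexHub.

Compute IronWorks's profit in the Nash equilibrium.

1393.92

IronWorks's profit: π = (p_{IronWorks} − 7)(81 − 2p_{IronWorks} + p_{FlexHub}).
∂π/∂p_{IronWorks} = 95 − 4p_{IronWorks} + p_{FlexHub} = 0 ⇒ p_{IronWorks} = 23.75 + 0.25p_{FlexHub}.
Similarly p_{FlexHub} = 30.25 + 0.25p_{IronWorks}.
Substituting the second reaction function into the first: p_{IronWorks} = 23.75 + 0.25(30.25 + 0.25p_{IronWorks}), which gives 0.9375p_{IronWorks} = 31.3125 ⇒ p_{IronWorks} = 33.4.
Then p_{FlexHub} = 30.25 + 0.25·33.4 = 38.6.
q_{IronWorks} = 81 − 2·33.4 + 38.6 = 52.8.
Profit = (33.4 − 7)·52.8 = 1393.92.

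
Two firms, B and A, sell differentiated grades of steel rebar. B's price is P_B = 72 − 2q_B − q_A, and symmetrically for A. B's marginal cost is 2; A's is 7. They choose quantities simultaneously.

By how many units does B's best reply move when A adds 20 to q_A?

-5

Firm B's profit: π = q_B(72 − 2q_B − q_A) − 2q_B.
∂π/∂q_B = 70 − 4q_B − q_A = 0 ⇒ q_B = 17.5 − 0.25q_A.
The reaction-function slope is −0.25, so a 20-unit rise in q_A moves q_B by −0.25 × 20 = −5. B's best response falls — the actions are strategic substitutes.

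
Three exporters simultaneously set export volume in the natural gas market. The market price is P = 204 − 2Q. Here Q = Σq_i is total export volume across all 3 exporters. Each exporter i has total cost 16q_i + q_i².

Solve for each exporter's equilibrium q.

A representative exporter's profit is π_i = q_i(204 − 2Q) − 16q_i − q_i², with Q = q_i + Σ_{j≠i} q_j.
First-order condition: 188 − 6q_i − 2Σ_{j≠i} q_j = 0.
Imposing symmetry (q_j = q for all j) turns Σ_{j≠i} q_j into 2q, so 188 = 10q and q = 18.8.

18.8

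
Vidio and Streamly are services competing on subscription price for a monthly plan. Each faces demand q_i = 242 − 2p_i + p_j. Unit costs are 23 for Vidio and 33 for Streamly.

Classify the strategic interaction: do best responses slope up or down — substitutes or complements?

strategic complements

Vidio's profit: π = (p_{Vidio} − 23)(242 − 2p_{Vidio} + p_{Streamly}).
∂π/∂p_{Vidio} = 288 − 4p_{Vidio} + p_{Streamly} = 0 ⇒ p_{Vidio} = 72 + 0.25p_{Streamly}.
The best-response slope dp_{Vidio}/dp_{Streamly} = 0.25 > 0: the reaction function is upward-sloping, so the choices are strategic complements.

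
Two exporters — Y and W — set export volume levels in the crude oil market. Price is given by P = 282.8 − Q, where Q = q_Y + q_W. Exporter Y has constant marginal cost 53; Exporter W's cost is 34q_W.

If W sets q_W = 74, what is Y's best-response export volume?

Exporter Y's profit: π = q_Y(282.8 − (q_Y + q_W)) − 53q_Y.
∂π/∂q_Y = 229.8 − 2q_Y − q_W = 0, so q_Y = 114.9 − 0.5q_W.
At q_W = 74: q_Y = 114.9 − 0.5·74 = 77.9.

77.9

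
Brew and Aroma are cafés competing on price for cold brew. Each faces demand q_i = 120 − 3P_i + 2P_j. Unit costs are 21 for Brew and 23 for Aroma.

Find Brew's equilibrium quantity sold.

Brew's profit: π = (P_{Brew} − 21)(120 − 3P_{Brew} + 2P_{Aroma}).
∂π/∂P_{Brew} = 183 − 6P_{Brew} + 2P_{Aroma} = 0 ⇒ P_{Brew} = 30.5 + (1/3)P_{Aroma}.
Similarly P_{Aroma} = 31.5 + (1/3)P_{Brew}.
Substituting the second reaction function into the first: P_{Brew} = 30.5 + (1/3)(31.5 + (1/3)P_{Brew}), which gives (8/9)P_{Brew} = 41 ⇒ P_{Brew} = 46.125.
Then P_{Aroma} = 31.5 + (1/3)·46.125 = 46.875.
q_{Brew} = 120 − 3·46.125 + 2·46.875 = 75.375.

75.375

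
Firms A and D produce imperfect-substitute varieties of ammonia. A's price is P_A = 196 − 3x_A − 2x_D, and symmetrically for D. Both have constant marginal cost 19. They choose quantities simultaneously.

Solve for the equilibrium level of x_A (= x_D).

Firm A's profit: π = x_A(196 − 3x_A − 2x_D) − 19x_A.
∂π/∂x_A = 177 − 6x_A − 2x_D = 0 ⇒ x_A = 29.5 − (1/3)x_D.
By symmetry x_D = x_A; substituting into the reaction function, (4/3)x_A = 29.5 and x_A = 22.125.

22.125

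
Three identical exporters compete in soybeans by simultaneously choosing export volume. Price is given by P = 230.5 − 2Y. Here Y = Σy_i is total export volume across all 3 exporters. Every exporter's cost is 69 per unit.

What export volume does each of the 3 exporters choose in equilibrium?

A representative exporter's profit is π_i = y_i(230.5 − 2Y) − 69y_i, with Y = y_i + Σ_{j≠i} y_j.
First-order condition: 161.5 − 4y_i − 2Σ_{j≠i} y_j = 0.
Imposing symmetry (y_j = y for all j) turns Σ_{j≠i} y_j into 2y, so 161.5 = 8y and y = 20.1875.

20.1875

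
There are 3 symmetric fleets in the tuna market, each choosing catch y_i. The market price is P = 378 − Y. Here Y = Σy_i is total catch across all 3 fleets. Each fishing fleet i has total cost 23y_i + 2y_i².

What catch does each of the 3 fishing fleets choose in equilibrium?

44.375

A representative fishing fleet's profit is π_i = y_i(378 − Y) − 23y_i − 2y_i², with Y = y_i + Σ_{j≠i} y_j.
First-order condition: 355 − 6y_i − Σ_{j≠i} y_j = 0.
With identical fishing fleets, set every y_j = y: then 355 − 6y − 2y = 0, i.e. y = 355/8 = 44.375.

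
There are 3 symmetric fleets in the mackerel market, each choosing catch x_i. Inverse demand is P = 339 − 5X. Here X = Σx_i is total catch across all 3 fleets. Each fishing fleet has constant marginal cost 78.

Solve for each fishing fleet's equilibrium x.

A representative fishing fleet's profit is π_i = x_i(339 − 5X) − 78x_i, with X = x_i + Σ_{j≠i} x_j.
First-order condition: 261 − 10x_i − 5Σ_{j≠i} x_j = 0.
With identical fishing fleets, set every x_j = x: then 261 − 10x − 10x = 0, i.e. x = 261/20 = 13.05.

13.05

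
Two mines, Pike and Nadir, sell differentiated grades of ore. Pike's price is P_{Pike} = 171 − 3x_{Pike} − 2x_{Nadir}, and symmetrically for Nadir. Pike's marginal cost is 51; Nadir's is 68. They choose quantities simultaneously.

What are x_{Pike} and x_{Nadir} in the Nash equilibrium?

Mine Pike's profit: π = x_{Pike}(171 − 3x_{Pike} − 2x_{Nadir}) − 51x_{Pike}.
∂π/∂x_{Pike} = 120 − 6x_{Pike} − 2x_{Nadir} = 0 ⇒ x_{Pike} = 20 − (1/3)x_{Nadir}.
Similarly x_{Nadir} = 103/6 − (1/3)x_{Pike}.
Plugging x_{Nadir} into Pike's best response: x_{Pike} = 20 − (1/3)(103/6 − (1/3)x_{Pike}) ⇒ (8/9)x_{Pike} = 257/18, so x_{Pike} = 16.0625.
Then x_{Nadir} = 103/6 − (1/3)·16.0625 = 11.8125.

16.0625, 11.8125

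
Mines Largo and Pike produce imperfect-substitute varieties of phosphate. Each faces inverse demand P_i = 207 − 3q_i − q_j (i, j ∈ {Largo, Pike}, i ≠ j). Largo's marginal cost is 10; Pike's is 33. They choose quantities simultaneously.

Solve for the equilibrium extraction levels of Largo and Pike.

28.8, 24.2

Mine Largo's profit: π = q_{Largo}(207 − 3q_{Largo} − q_{Pike}) − 10q_{Largo}.
∂π/∂q_{Largo} = 197 − 6q_{Largo} − q_{Pike} = 0 ⇒ q_{Largo} = 197/6 − (1/6)q_{Pike}.
Similarly q_{Pike} = 29 − (1/6)q_{Largo}.
Solving the two reaction functions simultaneously: (1 − (−1/6)(−1/6))q_{Largo} = 197/6 − (1/6)·29, so (35/36)q_{Largo} = 28 and q_{Largo} = 28.8.
Then q_{Pike} = 29 − (1/6)·28.8 = 24.2.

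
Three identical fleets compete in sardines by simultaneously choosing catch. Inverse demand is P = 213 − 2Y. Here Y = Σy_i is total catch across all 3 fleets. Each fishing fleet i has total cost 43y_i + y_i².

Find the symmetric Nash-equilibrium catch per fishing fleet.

A representative fishing fleet's profit is π_i = y_i(213 − 2Y) − 43y_i − y_i², with Y = y_i + Σ_{j≠i} y_j.
First-order condition: 170 − 6y_i − 2Σ_{j≠i} y_j = 0.
In a symmetric equilibrium every fishing fleet chooses the same y, so Σ_{j≠i} y_j = 2y. The condition becomes 170 − 10y = 0, giving y = 170/10 = 17.

17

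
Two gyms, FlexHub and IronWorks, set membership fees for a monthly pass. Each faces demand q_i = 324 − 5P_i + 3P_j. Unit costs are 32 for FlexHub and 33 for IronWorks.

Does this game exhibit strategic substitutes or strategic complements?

strategic complements

FlexHub's profit: π = (P_{FlexHub} − 32)(324 − 5P_{FlexHub} + 3P_{IronWorks}).
∂π/∂P_{FlexHub} = 484 − 10P_{FlexHub} + 3P_{IronWorks} = 0 ⇒ P_{FlexHub} = 48.4 + 0.3P_{IronWorks}.
The best-response slope dP_{FlexHub}/dP_{IronWorks} = 0.3 > 0: the reaction function is upward-sloping, so the choices are strategic complements.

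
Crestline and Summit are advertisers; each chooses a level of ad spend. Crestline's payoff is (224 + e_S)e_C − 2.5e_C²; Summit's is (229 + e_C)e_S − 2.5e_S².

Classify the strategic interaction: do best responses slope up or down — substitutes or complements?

Expanding Crestline's payoff: 224e_C + e_Se_C − 2.5e_C².
∂π/∂e_C = 224 + e_S − 5e_C = 0, so e_C = 44.8 + 0.2e_S.
The best-response slope de_C/de_S = 0.2 > 0: the reaction function is upward-sloping, so the choices are strategic complements.

strategic complements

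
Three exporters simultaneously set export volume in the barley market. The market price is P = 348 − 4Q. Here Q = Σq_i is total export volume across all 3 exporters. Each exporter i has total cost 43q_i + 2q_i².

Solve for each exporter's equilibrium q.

15.25

A representative exporter's profit is π_i = q_i(348 − 4Q) − 43q_i − 2q_i², with Q = q_i + Σ_{j≠i} q_j.
First-order condition: 305 − 12q_i − 4Σ_{j≠i} q_j = 0.
In a symmetric equilibrium every exporter chooses the same q, so Σ_{j≠i} q_j = 2q. The condition becomes 305 − 20q = 0, giving q = 305/20 = 15.25.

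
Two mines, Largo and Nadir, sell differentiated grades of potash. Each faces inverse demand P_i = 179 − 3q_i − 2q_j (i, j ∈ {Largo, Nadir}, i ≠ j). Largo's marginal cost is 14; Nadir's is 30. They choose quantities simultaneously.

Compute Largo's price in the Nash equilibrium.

78.875

Mine Largo's profit: π = q_{Largo}(179 − 3q_{Largo} − 2q_{Nadir}) − 14q_{Largo}.
∂π/∂q_{Largo} = 165 − 6q_{Largo} − 2q_{Nadir} = 0 ⇒ q_{Largo} = 27.5 − (1/3)q_{Nadir}.
Similarly q_{Nadir} = 149/6 − (1/3)q_{Largo}.
Plugging q_{Nadir} into Largo's best response: q_{Largo} = 27.5 − (1/3)(149/6 − (1/3)q_{Largo}) ⇒ (8/9)q_{Largo} = 173/9, so q_{Largo} = 21.625.
Then q_{Nadir} = 149/6 − (1/3)·21.625 = 17.625.
P_{Largo} = 179 − 3·21.625 − 2·17.625 = 78.875.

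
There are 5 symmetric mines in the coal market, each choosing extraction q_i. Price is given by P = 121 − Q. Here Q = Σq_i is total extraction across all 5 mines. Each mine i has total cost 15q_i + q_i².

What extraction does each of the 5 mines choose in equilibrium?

13.25

A representative mine's profit is π_i = q_i(121 − Q) − 15q_i − q_i², with Q = q_i + Σ_{j≠i} q_j.
First-order condition: 106 − 4q_i − Σ_{j≠i} q_j = 0.
In a symmetric equilibrium every mine chooses the same q, so Σ_{j≠i} q_j = 4q. The condition becomes 106 − 8q = 0, giving q = 106/8 = 13.25.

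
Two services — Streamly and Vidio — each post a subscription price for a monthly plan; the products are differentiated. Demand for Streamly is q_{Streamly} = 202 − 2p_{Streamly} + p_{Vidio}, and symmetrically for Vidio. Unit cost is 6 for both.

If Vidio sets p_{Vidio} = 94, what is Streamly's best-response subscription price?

77

Streamly's profit: π = (p_{Streamly} − 6)(202 − 2p_{Streamly} + p_{Vidio}).
∂π/∂p_{Streamly} = 214 − 4p_{Streamly} + p_{Vidio} = 0 ⇒ p_{Streamly} = 53.5 + 0.25p_{Vidio}.
At p_{Vidio} = 94: p_{Streamly} = 53.5 + 0.25·94 = 77.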